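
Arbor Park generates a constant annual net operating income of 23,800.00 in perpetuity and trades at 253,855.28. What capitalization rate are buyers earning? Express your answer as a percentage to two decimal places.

9.38%

P = C/r ⇒ r = C/P = 23,800.00/253,855.28 = 0.093754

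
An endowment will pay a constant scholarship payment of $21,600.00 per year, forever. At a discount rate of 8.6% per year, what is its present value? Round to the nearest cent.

$251162.79

Level perpetuity: PV = C / r = $21,600.00 / 0.086 = $251,162.79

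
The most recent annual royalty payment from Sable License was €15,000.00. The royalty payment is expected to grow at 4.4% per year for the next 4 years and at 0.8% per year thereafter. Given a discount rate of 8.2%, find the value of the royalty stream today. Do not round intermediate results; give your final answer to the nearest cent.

€232011.51

D_1 = 15660.00000
D_2 = 16349.04000
D_3 = 17068.39776
D_4 = 17819.40726
Terminal value at year 4: TV = D_4×(1+g_2)/(r−g_2) = 17961.96252/0.074 = 242729.22324
P_0 = D_1/(1+r)^1 + D_2/(1+r)^2 + D_3/(1+r)^3 + D_4/(1+r)^4 + TV/(1+r)^4
    = 14473.19778 + 13964.89694 + 13474.44769 + 13001.22309 + 177097.74161 = 232011.50712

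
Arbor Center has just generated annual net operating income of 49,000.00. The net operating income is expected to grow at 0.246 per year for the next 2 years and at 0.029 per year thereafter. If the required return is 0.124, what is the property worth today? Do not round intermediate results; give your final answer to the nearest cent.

766748.59

D_1 = 61054.00000
D_2 = 76073.28400
Terminal value at year 2: TV = D_2×(1+g_2)/(r−g_2) = 78279.40924/0.095 = 823993.78143
P_0 = D_1/(1+r)^1 + D_2/(1+r)^2 + TV/(1+r)^2
    = 54318.50534 + 60214.28617 + 652215.79437 = 766748.58588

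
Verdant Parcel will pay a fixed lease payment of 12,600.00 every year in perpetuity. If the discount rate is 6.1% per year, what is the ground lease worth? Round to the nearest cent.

206557.38

Level perpetuity: PV = C / r = 12,600.00 / 0.061 = 206,557.38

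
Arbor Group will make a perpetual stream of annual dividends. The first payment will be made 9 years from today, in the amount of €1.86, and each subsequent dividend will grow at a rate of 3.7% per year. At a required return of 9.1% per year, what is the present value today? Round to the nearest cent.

€17.16

Value at end of year 8: C₁ / (r − g) = €1.86 / (0.091 − 0.037) = €34.4444
Discount to today: PV = €34.4444 / (1 + 0.091)^8 = €34.4444 / 2.007234 = €17.16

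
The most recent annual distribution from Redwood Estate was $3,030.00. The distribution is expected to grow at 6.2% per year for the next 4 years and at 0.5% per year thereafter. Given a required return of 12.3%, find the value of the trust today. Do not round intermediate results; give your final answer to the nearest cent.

D_1 = 3217.86000
D_2 = 3417.36732
D_3 = 3629.24409
D_4 = 3854.25723
Terminal value at year 4: TV = D_4×(1+g_2)/(r−g_2) = 3873.52851/0.118 = 32826.51283
P_0 = D_1/(1+r)^1 + D_2/(1+r)^2 + D_3/(1+r)^3 + D_4/(1+r)^4 + TV/(1+r)^4
    = 2865.41407 + 2709.76825 + 2562.57692 + 2423.38084 + 20639.81142 = 31200.95149

$31200.95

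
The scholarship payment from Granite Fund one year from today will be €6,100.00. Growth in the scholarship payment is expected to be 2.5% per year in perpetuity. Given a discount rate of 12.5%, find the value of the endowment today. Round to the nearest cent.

€61000.00

Growing perpetuity: P = D₁ / (r − g) = €6,100.0000 / (0.125 − 0.025) = €61,000.00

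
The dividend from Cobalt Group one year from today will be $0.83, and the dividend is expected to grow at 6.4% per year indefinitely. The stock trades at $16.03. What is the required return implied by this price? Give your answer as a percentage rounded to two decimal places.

P = D₁/(r − g) ⇒ r = D₁/P + g = $0.8300/$16.03 + 0.064 = 0.051778 + 0.064 = 0.115778

11.58%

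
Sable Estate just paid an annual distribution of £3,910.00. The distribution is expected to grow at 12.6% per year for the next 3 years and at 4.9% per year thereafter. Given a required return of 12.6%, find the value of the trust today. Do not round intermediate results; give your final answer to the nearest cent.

£64997.40

D_1 = 4402.66000
D_2 = 4957.39516
D_3 = 5582.02695
Terminal value at year 3: TV = D_3×(1+g_2)/(r−g_2) = 5855.54627/0.077 = 76046.05546
P_0 = D_1/(1+r)^1 + D_2/(1+r)^2 + D_3/(1+r)^3 + TV/(1+r)^3
    = 3910.00000 + 3910.00000 + 3910.00000 + 53267.40260 = 64997.40260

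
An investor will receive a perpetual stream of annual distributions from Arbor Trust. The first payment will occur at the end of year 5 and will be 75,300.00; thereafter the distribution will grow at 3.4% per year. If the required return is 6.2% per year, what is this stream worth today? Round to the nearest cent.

Value at end of year 4: C₁ / (r − g) = 75,300.00 / (0.062 − 0.034) = 2,689,285.7143
Discount to today: PV = 2,689,285.7143 / (1 + 0.062)^4 = 2,689,285.7143 / 1.272032 = 2,114,165.00

2114165.00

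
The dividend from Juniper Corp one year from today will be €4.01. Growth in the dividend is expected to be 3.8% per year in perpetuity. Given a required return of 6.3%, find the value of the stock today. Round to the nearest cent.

Growing perpetuity: P = D₁ / (r − g) = €4.0100 / (0.063 − 0.038) = €160.40

€160.40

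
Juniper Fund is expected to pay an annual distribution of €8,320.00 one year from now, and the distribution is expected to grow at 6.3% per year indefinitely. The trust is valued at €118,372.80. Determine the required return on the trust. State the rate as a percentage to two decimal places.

P = D₁/(r − g) ⇒ r = D₁/P + g = €8,320.0000/€118,372.80 + 0.063 = 0.070286 + 0.063 = 0.133286

13.33%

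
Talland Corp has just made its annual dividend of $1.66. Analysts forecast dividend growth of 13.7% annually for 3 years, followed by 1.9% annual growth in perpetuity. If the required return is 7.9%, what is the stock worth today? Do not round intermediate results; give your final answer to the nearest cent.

D_1 = 1.88742
D_2 = 2.14600
D_3 = 2.44000
Terminal value at year 3: TV = D_3×(1+g_2)/(r−g_2) = 2.48636/0.06 = 41.43930
P_0 = D_1/(1+r)^1 + D_2/(1+r)^2 + D_3/(1+r)^3 + TV/(1+r)^3
    = 1.74923 + 1.84326 + 1.94234 + 32.98740 = 38.52223

$38.52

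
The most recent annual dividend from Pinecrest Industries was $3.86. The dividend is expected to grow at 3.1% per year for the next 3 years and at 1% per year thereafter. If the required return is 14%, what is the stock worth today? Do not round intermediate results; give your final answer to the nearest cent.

D_1 = 3.97966
D_2 = 4.10303
D_3 = 4.23022
Terminal value at year 3: TV = D_3×(1+g_2)/(r−g_2) = 4.27253/0.13 = 32.86558
P_0 = D_1/(1+r)^1 + D_2/(1+r)^2 + D_3/(1+r)^3 + TV/(1+r)^3
    = 3.49093 + 3.15715 + 2.85528 + 22.18333 = 31.68669

$31.69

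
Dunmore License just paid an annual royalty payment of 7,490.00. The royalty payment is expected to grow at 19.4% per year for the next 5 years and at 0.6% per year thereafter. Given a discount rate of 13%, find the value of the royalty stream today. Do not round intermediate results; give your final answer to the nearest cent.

124350.99

D_1 = 8943.06000
D_2 = 10678.01364
D_3 = 12749.54829
D_4 = 15222.96065
D_5 = 18176.21502
Terminal value at year 5: TV = D_5×(1+g_2)/(r−g_2) = 18285.27231/0.124 = 147461.87347
P_0 = D_1/(1+r)^1 + D_2/(1+r)^2 + D_3/(1+r)^3 + D_4/(1+r)^4 + D_5/(1+r)^5 + TV/(1+r)^5
    = 7914.21239 + 8362.45097 + 8836.07651 + 9336.52686 + 9865.32130 + 80036.39701 = 124350.98503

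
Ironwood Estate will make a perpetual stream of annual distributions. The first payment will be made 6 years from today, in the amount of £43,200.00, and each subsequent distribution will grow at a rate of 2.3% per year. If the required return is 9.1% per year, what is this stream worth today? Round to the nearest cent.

£411008.76

Value at end of year 5: C₁ / (r − g) = £43,200.00 / (0.091 − 0.023) = £635,294.1176
Discount to today: PV = £635,294.1176 / (1 + 0.091)^5 = £635,294.1176 / 1.545695 = £411,008.76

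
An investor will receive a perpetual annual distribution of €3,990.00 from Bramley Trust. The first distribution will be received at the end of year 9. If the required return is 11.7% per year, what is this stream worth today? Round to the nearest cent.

€14072.19

Value at end of year 8: C / r = €3,990.00 / 0.117 = €34,102.5641
Discount to today: PV = €34,102.5641 / (1 + 0.117)^8 = €34,102.5641 / 2.423402 = €14,072.19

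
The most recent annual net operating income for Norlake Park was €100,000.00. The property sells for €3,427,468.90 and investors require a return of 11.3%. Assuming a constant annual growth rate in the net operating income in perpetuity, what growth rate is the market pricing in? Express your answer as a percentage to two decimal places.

P = D₀(1+g)/(r−g) ⇒ P(r−g) = D₀(1+g) ⇒ g(P+D₀) = P·r − D₀
g = (P·r − D₀)/(P + D₀) = (€3,427,468.90×0.113 − €100,000.00) / (€3,427,468.90 + €100,000.00) = 0.081448

8.14%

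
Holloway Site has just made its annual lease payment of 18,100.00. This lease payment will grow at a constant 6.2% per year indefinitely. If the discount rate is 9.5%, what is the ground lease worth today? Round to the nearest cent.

582490.91

D₁ = D₀ × (1 + g) = 18,100.00 × 1.062 = 19,222.2000
Growing perpetuity: P = D₁ / (r − g) = 19,222.2000 / (0.095 − 0.062) = 582,490.91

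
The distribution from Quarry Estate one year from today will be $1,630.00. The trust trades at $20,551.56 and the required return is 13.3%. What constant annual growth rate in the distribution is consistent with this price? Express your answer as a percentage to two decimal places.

P = D₁/(r−g) ⇒ g = r − D₁/P = 0.133 − $1,630.00/$20,551.56 = 0.053687

5.37%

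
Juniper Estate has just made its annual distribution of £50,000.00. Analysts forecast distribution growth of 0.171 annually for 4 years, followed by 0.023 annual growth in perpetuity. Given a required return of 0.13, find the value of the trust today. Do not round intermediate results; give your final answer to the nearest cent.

£770096.21

D_1 = 58550.00000
D_2 = 68562.05000
D_3 = 80286.16055
D_4 = 94015.09400
Terminal value at year 4: TV = D_4×(1+g_2)/(r−g_2) = 96177.44117/0.107 = 898854.59034
P_0 = D_1/(1+r)^1 + D_2/(1+r)^2 + D_3/(1+r)^3 + D_4/(1+r)^4 + TV/(1+r)^4
    = 51814.15929 + 53694.14206 + 55642.33660 + 57661.21784 + 551284.35371 = 770096.20950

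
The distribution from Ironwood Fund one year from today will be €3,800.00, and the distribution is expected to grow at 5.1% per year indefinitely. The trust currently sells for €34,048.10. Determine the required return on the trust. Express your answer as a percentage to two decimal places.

16.26%

P = D₁/(r − g) ⇒ r = D₁/P + g = €3,800.0000/€34,048.10 + 0.051 = 0.111607 + 0.051 = 0.162607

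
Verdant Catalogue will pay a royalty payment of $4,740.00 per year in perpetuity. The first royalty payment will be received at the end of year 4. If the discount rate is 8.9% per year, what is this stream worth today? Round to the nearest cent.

Value at end of year 3: C / r = $4,740.00 / 0.089 = $53,258.4270
Discount to today: PV = $53,258.4270 / (1 + 0.089)^3 = $53,258.4270 / 1.291468 = $41,238.67

$41238.67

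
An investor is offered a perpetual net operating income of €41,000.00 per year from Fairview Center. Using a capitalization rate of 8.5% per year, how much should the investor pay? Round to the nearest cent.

Level perpetuity: PV = C / r = €41,000.00 / 0.085 = €482,352.94

€482352.94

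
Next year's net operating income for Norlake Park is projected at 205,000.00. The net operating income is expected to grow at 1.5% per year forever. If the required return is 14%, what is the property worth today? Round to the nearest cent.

Growing perpetuity: P = D₁ / (r − g) = 205,000.0000 / (0.14 − 0.015) = 1,640,000.00

1640000.00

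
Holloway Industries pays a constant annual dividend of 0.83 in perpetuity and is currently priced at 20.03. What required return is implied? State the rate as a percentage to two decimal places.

4.14%

P = C/r ⇒ r = C/P = 0.83/20.03 = 0.041438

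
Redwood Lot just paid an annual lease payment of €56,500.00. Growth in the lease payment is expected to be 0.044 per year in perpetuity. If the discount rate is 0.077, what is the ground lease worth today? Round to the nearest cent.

€1787454.55

D₁ = D₀ × (1 + g) = €56,500.00 × 1.044 = €58,986.0000
Growing perpetuity: P = D₁ / (r − g) = €58,986.0000 / (0.077 − 0.044) = €1,787,454.55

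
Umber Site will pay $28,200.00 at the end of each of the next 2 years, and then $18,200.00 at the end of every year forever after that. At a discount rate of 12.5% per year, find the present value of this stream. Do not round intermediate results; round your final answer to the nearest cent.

$162390.12

PV of 2-year annuity: $28,200.00 × [1 − (1+0.125)^−2] / 0.125 = 47348.14815
Perpetuity value at year 2: $18,200.00 / 0.125 = 145600.00000
PV of perpetuity: 145600.00000 / (1+0.125)^2 = 115041.97531
Total PV = 47348.14815 + 115041.97531 = 162390.12346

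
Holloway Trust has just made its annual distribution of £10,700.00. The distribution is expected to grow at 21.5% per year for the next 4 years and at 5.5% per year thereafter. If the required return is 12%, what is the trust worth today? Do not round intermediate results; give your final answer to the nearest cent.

£293201.53

D_1 = 13000.50000
D_2 = 15795.60750
D_3 = 19191.66311
D_4 = 23317.87068
Terminal value at year 4: TV = D_4×(1+g_2)/(r−g_2) = 24600.35357/0.065 = 378466.97799
P_0 = D_1/(1+r)^1 + D_2/(1+r)^2 + D_3/(1+r)^3 + D_4/(1+r)^4 + TV/(1+r)^4
    = 11607.58929 + 12592.16159 + 13660.24673 + 14818.92837 + 240522.60659 = 293201.53256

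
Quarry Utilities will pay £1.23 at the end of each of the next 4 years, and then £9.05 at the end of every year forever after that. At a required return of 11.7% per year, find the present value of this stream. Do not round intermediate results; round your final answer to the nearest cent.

£53.45

PV of 4-year annuity: £1.23 × [1 − (1+0.117)^−4] / 0.117 = 3.75967
Perpetuity value at year 4: £9.05 / 0.117 = 77.35043
PV of perpetuity: 77.35043 / (1+0.117)^4 = 49.68783
Total PV = 3.75967 + 49.68783 = 53.44750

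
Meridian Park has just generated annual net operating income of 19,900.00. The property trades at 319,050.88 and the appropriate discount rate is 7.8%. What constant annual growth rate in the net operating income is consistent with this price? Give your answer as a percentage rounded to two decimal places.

1.47%

P = D₀(1+g)/(r−g) ⇒ P(r−g) = D₀(1+g) ⇒ g(P+D₀) = P·r − D₀
g = (P·r − D₀)/(P + D₀) = (319,050.88×0.078 − 19,900.00) / (319,050.88 + 19,900.00) = 0.014710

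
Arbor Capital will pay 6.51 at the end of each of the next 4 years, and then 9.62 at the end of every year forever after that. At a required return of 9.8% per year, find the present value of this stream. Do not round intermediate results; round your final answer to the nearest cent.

88.26

PV of 4-year annuity: 6.51 × [1 − (1+0.098)^−4] / 0.098 = 20.72548
Perpetuity value at year 4: 9.62 / 0.098 = 98.16327
PV of perpetuity: 98.16327 / (1+0.098)^4 = 67.53667
Total PV = 20.72548 + 67.53667 = 88.26215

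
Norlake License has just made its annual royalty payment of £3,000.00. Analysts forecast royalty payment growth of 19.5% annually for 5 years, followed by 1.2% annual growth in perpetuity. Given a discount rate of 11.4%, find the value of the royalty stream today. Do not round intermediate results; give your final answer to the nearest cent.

£60885.09

D_1 = 3585.00000
D_2 = 4284.07500
D_3 = 5119.46962
D_4 = 6117.76620
D_5 = 7310.73061
Terminal value at year 5: TV = D_5×(1+g_2)/(r−g_2) = 7398.45938/0.102 = 72533.91548
P_0 = D_1/(1+r)^1 + D_2/(1+r)^2 + D_3/(1+r)^3 + D_4/(1+r)^4 + D_5/(1+r)^5 + TV/(1+r)^5
    = 3218.13285 + 3452.12636 + 3703.13375 + 3972.39213 + 4261.22854 + 42278.07138 = 60885.08501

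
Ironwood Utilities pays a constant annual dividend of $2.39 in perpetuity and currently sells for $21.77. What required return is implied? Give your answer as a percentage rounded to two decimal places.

10.98%

P = C/r ⇒ r = C/P = $2.39/$21.77 = 0.109784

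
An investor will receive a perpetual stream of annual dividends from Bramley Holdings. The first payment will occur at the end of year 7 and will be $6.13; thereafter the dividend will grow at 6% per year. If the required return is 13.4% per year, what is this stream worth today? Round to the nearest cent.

$38.95

Value at end of year 6: C₁ / (r − g) = $6.13 / (0.134 − 0.06) = $82.8378
Discount to today: PV = $82.8378 / (1 + 0.134)^6 = $82.8378 / 2.126563 = $38.95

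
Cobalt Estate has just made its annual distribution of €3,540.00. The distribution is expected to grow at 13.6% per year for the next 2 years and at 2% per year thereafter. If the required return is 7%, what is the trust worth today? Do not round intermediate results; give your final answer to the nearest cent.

D_1 = 4021.44000
D_2 = 4568.35584
Terminal value at year 2: TV = D_2×(1+g_2)/(r−g_2) = 4659.72296/0.05 = 93194.45914
P_0 = D_1/(1+r)^1 + D_2/(1+r)^2 + TV/(1+r)^2
    = 3758.35514 + 3990.17892 + 81399.64987 = 89148.18393

€89148.18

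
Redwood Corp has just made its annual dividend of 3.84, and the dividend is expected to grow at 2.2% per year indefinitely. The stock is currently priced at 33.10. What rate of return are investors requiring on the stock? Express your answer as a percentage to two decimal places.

D₁ = 3.84 × 1.022 = 3.9245
P = D₁/(r − g) ⇒ r = D₁/P + g = 3.9245/33.10 + 0.022 = 0.118564 + 0.022 = 0.140564

14.06%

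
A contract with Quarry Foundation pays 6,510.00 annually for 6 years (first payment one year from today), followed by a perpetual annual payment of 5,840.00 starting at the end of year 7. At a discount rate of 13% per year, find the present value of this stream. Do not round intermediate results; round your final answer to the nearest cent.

PV of 6-year annuity: 6,510.00 × [1 − (1+0.13)^−6] / 0.13 = 26024.04913
Perpetuity value at year 6: 5,840.00 / 0.13 = 44923.07692
PV of perpetuity: 44923.07692 / (1+0.13)^6 = 21577.38616
Total PV = 26024.04913 + 21577.38616 = 47601.43528

47601.44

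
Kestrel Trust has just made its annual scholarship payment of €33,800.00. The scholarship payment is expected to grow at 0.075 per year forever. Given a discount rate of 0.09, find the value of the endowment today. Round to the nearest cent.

€2422333.33

D₁ = D₀ × (1 + g) = €33,800.00 × 1.075 = €36,335.0000
Growing perpetuity: P = D₁ / (r − g) = €36,335.0000 / (0.09 − 0.075) = €2,422,333.33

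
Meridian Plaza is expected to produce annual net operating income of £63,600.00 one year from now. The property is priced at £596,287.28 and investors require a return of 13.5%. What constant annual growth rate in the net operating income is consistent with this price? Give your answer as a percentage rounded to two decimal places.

2.83%

P = D₁/(r−g) ⇒ g = r − D₁/P = 0.135 − £63,600.00/£596,287.28 = 0.028340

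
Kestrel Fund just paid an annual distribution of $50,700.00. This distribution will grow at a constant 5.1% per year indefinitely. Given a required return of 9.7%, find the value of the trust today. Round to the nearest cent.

D₁ = D₀ × (1 + g) = $50,700.00 × 1.051 = $53,285.7000
Growing perpetuity: P = D₁ / (r − g) = $53,285.7000 / (0.097 − 0.051) = $1,158,384.78

$1158384.78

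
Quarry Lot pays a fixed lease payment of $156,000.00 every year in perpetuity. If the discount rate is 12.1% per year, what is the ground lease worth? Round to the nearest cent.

Level perpetuity: PV = C / r = $156,000.00 / 0.121 = $1,289,256.20

$1289256.20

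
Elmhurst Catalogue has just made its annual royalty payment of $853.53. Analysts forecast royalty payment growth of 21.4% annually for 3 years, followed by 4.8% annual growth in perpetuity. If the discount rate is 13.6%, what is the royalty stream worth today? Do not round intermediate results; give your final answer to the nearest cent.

D_1 = 1036.18542
D_2 = 1257.92910
D_3 = 1527.12593
Terminal value at year 3: TV = D_3×(1+g_2)/(r−g_2) = 1600.42797/0.088 = 18186.68150
P_0 = D_1/(1+r)^1 + D_2/(1+r)^2 + D_3/(1+r)^3 + TV/(1+r)^3
    = 912.13505 + 974.76404 + 1041.69327 + 12405.61980 = 15334.21216

$15334.21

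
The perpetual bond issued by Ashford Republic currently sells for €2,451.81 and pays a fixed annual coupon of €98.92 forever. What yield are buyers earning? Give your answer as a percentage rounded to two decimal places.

P = C/r ⇒ r = C/P = €98.92/€2,451.81 = 0.040346

4.03%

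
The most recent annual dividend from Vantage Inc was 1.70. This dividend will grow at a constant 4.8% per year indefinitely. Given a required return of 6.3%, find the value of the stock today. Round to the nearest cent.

118.77

D₁ = D₀ × (1 + g) = 1.70 × 1.048 = 1.7816
Growing perpetuity: P = D₁ / (r − g) = 1.7816 / (0.063 − 0.048) = 118.77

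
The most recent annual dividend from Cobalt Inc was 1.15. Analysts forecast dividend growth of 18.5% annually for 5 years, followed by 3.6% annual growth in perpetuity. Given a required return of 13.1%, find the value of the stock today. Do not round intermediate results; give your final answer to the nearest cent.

D_1 = 1.36275
D_2 = 1.61486
D_3 = 1.91361
D_4 = 2.26763
D_5 = 2.68714
Terminal value at year 5: TV = D_5×(1+g_2)/(r−g_2) = 2.78387/0.095 = 29.30392
P_0 = D_1/(1+r)^1 + D_2/(1+r)^2 + D_3/(1+r)^3 + D_4/(1+r)^4 + D_5/(1+r)^5 + TV/(1+r)^5
    = 1.20491 + 1.26244 + 1.32271 + 1.38586 + 1.45203 + 15.83480 = 22.46276

22.46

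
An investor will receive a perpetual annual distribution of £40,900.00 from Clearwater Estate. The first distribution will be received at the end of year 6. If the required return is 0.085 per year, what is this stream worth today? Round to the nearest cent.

£320004.21

Value at end of year 5: C / r = £40,900.00 / 0.085 = £481,176.4706
Discount to today: PV = £481,176.4706 / (1 + 0.085)^5 = £481,176.4706 / 1.503657 = £320,004.21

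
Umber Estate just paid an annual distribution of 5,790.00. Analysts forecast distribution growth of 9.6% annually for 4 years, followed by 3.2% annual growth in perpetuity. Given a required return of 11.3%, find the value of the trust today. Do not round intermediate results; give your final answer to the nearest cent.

91653.15

D_1 = 6345.84000
D_2 = 6955.04064
D_3 = 7622.72454
D_4 = 8354.50610
Terminal value at year 4: TV = D_4×(1+g_2)/(r−g_2) = 8621.85029/0.081 = 106442.59620
P_0 = D_1/(1+r)^1 + D_2/(1+r)^2 + D_3/(1+r)^3 + D_4/(1+r)^4 + TV/(1+r)^4
    = 5701.56334 + 5614.47747 + 5528.72175 + 5444.27586 + 69364.10730 = 91653.14573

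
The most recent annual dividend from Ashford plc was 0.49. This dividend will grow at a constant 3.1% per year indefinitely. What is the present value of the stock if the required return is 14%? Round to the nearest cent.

D₁ = D₀ × (1 + g) = 0.49 × 1.031 = 0.5052
Growing perpetuity: P = D₁ / (r − g) = 0.5052 / (0.14 − 0.031) = 4.63

4.63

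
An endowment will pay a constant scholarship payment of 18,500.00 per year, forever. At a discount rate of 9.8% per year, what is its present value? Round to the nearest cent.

Level perpetuity: PV = C / r = 18,500.00 / 0.098 = 188,775.51

188775.51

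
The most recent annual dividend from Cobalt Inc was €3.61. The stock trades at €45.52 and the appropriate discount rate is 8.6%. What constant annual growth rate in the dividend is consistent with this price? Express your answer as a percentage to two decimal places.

0.62%

P = D₀(1+g)/(r−g) ⇒ P(r−g) = D₀(1+g) ⇒ g(P+D₀) = P·r − D₀
g = (P·r − D₀)/(P + D₀) = (€45.52×0.086 − €3.61) / (€45.52 + €3.61) = 0.006202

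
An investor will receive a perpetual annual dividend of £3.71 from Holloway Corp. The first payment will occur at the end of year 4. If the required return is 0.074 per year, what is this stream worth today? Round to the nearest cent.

£40.47

Value at end of year 3: C / r = £3.71 / 0.074 = £50.1351
Discount to today: PV = £50.1351 / (1 + 0.074)^3 = £50.1351 / 1.238833 = £40.47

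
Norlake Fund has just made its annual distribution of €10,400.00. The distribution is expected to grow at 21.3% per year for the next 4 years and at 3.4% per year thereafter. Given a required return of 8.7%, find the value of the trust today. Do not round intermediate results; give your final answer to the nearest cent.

D_1 = 12615.20000
D_2 = 15302.23760
D_3 = 18561.61421
D_4 = 22515.23804
Terminal value at year 4: TV = D_4×(1+g_2)/(r−g_2) = 23280.75613/0.053 = 439259.54959
P_0 = D_1/(1+r)^1 + D_2/(1+r)^2 + D_3/(1+r)^3 + D_4/(1+r)^4 + TV/(1+r)^4
    = 11605.51978 + 12950.77782 + 14451.97194 + 16127.17752 + 314632.10478 = 369767.55184

€369767.55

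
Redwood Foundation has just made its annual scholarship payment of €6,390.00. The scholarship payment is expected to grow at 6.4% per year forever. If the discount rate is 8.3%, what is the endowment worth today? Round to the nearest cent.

D₁ = D₀ × (1 + g) = €6,390.00 × 1.064 = €6,798.9600
Growing perpetuity: P = D₁ / (r − g) = €6,798.9600 / (0.083 − 0.064) = €357,840.00

€357840.00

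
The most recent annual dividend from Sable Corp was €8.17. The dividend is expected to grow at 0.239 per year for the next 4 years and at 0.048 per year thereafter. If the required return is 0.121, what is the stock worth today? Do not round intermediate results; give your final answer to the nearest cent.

€217.27

D_1 = 10.12263
D_2 = 12.54194
D_3 = 15.53946
D_4 = 19.25339
Terminal value at year 4: TV = D_4×(1+g_2)/(r−g_2) = 20.17756/0.073 = 276.40488
P_0 = D_1/(1+r)^1 + D_2/(1+r)^2 + D_3/(1+r)^3 + D_4/(1+r)^4 + TV/(1+r)^4
    = 9.03000 + 9.98053 + 11.03111 + 12.19228 + 175.03434 = 217.26825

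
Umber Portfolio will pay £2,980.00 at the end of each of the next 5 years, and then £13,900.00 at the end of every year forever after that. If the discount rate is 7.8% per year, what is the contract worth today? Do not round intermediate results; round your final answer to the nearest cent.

£134373.94

PV of 5-year annuity: £2,980.00 × [1 − (1+0.078)^−5] / 0.078 = 11961.25945
Perpetuity value at year 5: £13,900.00 / 0.078 = 178205.12821
PV of perpetuity: 178205.12821 / (1+0.078)^5 = 122412.67639
Total PV = 11961.25945 + 122412.67639 = 134373.93584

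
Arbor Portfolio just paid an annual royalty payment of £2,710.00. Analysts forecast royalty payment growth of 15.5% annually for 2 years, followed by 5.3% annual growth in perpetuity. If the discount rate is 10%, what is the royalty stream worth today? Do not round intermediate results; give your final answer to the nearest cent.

D_1 = 3130.05000
D_2 = 3615.20775
Terminal value at year 2: TV = D_2×(1+g_2)/(r−g_2) = 3806.81376/0.047 = 80996.03746
P_0 = D_1/(1+r)^1 + D_2/(1+r)^2 + TV/(1+r)^2
    = 2845.50000 + 2987.77500 + 66938.87394 = 72772.14894

£72772.15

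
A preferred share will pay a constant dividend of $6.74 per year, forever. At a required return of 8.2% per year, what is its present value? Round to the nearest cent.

Level perpetuity: PV = C / r = $6.74 / 0.082 = $82.20

$82.20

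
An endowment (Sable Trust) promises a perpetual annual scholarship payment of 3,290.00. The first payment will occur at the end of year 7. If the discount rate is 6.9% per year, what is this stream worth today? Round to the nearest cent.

Value at end of year 6: C / r = 3,290.00 / 0.069 = 47,681.1594
Discount to today: PV = 47,681.1594 / (1 + 0.069)^6 = 47,681.1594 / 1.492335 = 31,950.71

31950.71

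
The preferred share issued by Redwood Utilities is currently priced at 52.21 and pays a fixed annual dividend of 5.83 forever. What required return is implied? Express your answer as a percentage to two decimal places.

11.17%

P = C/r ⇒ r = C/P = 5.83/52.21 = 0.111664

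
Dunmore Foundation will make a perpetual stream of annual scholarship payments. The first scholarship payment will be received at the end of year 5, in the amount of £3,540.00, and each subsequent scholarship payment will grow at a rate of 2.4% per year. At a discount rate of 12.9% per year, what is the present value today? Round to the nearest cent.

Value at end of year 4: C₁ / (r − g) = £3,540.00 / (0.129 − 0.024) = £33,714.2857
Discount to today: PV = £33,714.2857 / (1 + 0.129)^4 = £33,714.2857 / 1.624710 = £20,750.96

£20750.96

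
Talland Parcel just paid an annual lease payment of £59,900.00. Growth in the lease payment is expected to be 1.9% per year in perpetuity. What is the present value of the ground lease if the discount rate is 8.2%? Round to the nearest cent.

£968858.73

D₁ = D₀ × (1 + g) = £59,900.00 × 1.019 = £61,038.1000
Growing perpetuity: P = D₁ / (r − g) = £61,038.1000 / (0.082 − 0.019) = £968,858.73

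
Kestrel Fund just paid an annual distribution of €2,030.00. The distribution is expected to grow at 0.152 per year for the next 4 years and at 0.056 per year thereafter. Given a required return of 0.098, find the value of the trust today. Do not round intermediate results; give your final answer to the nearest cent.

D_1 = 2338.56000
D_2 = 2694.02112
D_3 = 3103.51233
D_4 = 3575.24620
Terminal value at year 4: TV = D_4×(1+g_2)/(r−g_2) = 3775.45999/0.042 = 89891.90457
P_0 = D_1/(1+r)^1 + D_2/(1+r)^2 + D_3/(1+r)^3 + D_4/(1+r)^4 + TV/(1+r)^4
    = 2129.83607 + 2234.58210 + 2344.47958 + 2459.78186 + 61845.94382 = 71014.62343

€71014.62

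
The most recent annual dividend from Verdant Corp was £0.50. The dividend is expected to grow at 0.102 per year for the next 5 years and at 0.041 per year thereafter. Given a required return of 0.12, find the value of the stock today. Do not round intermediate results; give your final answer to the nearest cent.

£8.46

D_1 = 0.55100
D_2 = 0.60720
D_3 = 0.66914
D_4 = 0.73739
D_5 = 0.81260
Terminal value at year 5: TV = D_5×(1+g_2)/(r−g_2) = 0.84592/0.079 = 10.70783
P_0 = D_1/(1+r)^1 + D_2/(1+r)^2 + D_3/(1+r)^3 + D_4/(1+r)^4 + D_5/(1+r)^5 + TV/(1+r)^5
    = 0.49196 + 0.48406 + 0.47628 + 0.46862 + 0.46109 + 6.07591 = 8.45793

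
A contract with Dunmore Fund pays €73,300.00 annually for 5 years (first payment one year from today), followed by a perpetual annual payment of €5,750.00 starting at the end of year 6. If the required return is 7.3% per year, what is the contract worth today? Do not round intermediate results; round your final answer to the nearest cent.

€353524.83

PV of 5-year annuity: €73,300.00 × [1 − (1+0.073)^−5] / 0.073 = 298145.67108
Perpetuity value at year 5: €5,750.00 / 0.073 = 78767.12329
PV of perpetuity: 78767.12329 / (1+0.073)^5 = 55379.16137
Total PV = 298145.67108 + 55379.16137 = 353524.83245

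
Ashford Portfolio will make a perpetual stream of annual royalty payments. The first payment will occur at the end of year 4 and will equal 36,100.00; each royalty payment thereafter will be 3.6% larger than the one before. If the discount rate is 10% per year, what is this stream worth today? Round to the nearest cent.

423788.50

Value at end of year 3: C₁ / (r − g) = 36,100.00 / (0.1 − 0.036) = 564,062.5000
Discount to today: PV = 564,062.5000 / (1 + 0.1)^3 = 564,062.5000 / 1.331000 = 423,788.50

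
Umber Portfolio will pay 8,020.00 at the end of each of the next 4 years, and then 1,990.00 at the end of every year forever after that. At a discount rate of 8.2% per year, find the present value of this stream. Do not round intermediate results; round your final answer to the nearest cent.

44151.83

PV of 4-year annuity: 8,020.00 × [1 − (1+0.082)^−4] / 0.082 = 26445.43154
Perpetuity value at year 4: 1,990.00 / 0.082 = 24268.29268
PV of perpetuity: 24268.29268 / (1+0.082)^4 = 17706.39633
Total PV = 26445.43154 + 17706.39633 = 44151.82787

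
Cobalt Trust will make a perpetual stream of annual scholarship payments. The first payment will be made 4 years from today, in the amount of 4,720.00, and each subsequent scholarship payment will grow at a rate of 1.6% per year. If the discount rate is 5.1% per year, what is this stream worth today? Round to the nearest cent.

Value at end of year 3: C₁ / (r − g) = 4,720.00 / (0.051 − 0.016) = 134,857.1429
Discount to today: PV = 134,857.1429 / (1 + 0.051)^3 = 134,857.1429 / 1.160936 = 116,162.46

116162.46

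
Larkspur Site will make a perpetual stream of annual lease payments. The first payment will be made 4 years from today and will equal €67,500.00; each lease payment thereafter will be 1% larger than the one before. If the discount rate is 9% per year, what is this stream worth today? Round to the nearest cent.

Value at end of year 3: C₁ / (r − g) = €67,500.00 / (0.09 − 0.01) = €843,750.0000
Discount to today: PV = €843,750.0000 / (1 + 0.09)^3 = €843,750.0000 / 1.295029 = €651,529.81

€651529.81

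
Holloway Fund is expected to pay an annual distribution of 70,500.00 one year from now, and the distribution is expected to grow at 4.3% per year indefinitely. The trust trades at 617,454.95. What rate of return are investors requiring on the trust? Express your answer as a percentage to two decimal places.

15.72%

P = D₁/(r − g) ⇒ r = D₁/P + g = 70,500.0000/617,454.95 + 0.043 = 0.114178 + 0.043 = 0.157178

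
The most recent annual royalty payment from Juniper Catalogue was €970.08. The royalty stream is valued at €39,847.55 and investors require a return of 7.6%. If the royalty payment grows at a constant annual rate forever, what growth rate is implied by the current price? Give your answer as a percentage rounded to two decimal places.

P = D₀(1+g)/(r−g) ⇒ P(r−g) = D₀(1+g) ⇒ g(P+D₀) = P·r − D₀
g = (P·r − D₀)/(P + D₀) = (€39,847.55×0.076 − €970.08) / (€39,847.55 + €970.08) = 0.050428

5.04%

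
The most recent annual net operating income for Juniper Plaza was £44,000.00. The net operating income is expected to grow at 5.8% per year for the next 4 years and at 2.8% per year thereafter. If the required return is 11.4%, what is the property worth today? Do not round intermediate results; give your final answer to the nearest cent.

£582872.58

D_1 = 46552.00000
D_2 = 49252.01600
D_3 = 52108.63293
D_4 = 55130.93364
Terminal value at year 4: TV = D_4×(1+g_2)/(r−g_2) = 56674.59978/0.086 = 659006.97418
P_0 = D_1/(1+r)^1 + D_2/(1+r)^2 + D_3/(1+r)^3 + D_4/(1+r)^4 + TV/(1+r)^4
    = 41788.15081 + 39687.48973 + 37692.42741 + 35797.65547 + 427906.85843 = 582872.58184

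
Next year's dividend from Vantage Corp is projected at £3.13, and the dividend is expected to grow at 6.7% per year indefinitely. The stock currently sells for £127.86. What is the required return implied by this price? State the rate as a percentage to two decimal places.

P = D₁/(r − g) ⇒ r = D₁/P + g = £3.1300/£127.86 + 0.067 = 0.024480 + 0.067 = 0.091480

9.15%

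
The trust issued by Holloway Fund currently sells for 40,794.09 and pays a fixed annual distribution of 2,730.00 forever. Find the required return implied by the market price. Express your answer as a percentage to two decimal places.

6.69%

P = C/r ⇒ r = C/P = 2,730.00/40,794.09 = 0.066921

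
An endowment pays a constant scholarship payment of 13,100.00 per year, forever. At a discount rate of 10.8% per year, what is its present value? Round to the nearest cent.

121296.30

Level perpetuity: PV = C / r = 13,100.00 / 0.108 = 121,296.30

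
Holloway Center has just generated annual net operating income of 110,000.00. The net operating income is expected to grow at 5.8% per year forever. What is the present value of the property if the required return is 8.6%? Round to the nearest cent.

4156428.57

D₁ = D₀ × (1 + g) = 110,000.00 × 1.058 = 116,380.0000
Growing perpetuity: P = D₁ / (r − g) = 116,380.0000 / (0.086 − 0.058) = 4,156,428.57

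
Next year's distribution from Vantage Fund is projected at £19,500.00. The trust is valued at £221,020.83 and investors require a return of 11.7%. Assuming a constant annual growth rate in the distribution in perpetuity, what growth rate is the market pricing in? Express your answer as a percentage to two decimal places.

P = D₁/(r−g) ⇒ g = r − D₁/P = 0.117 − £19,500.00/£221,020.83 = 0.028773

2.88%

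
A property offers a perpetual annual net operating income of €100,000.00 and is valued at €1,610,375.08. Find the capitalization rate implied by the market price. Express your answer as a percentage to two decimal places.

6.21%

P = C/r ⇒ r = C/P = €100,000.00/€1,610,375.08 = 0.062097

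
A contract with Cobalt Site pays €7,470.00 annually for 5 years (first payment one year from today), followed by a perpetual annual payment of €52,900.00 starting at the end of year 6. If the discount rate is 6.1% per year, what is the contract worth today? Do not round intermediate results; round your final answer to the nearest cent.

PV of 5-year annuity: €7,470.00 × [1 − (1+0.061)^−5] / 0.061 = 31380.94047
Perpetuity value at year 5: €52,900.00 / 0.061 = 867213.11475
PV of perpetuity: 867213.11475 / (1+0.061)^5 = 644983.96467
Total PV = 31380.94047 + 644983.96467 = 676364.90515

€676364.91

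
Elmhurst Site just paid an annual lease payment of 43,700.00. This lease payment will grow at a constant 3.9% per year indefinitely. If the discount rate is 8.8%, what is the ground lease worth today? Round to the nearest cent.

D₁ = D₀ × (1 + g) = 43,700.00 × 1.039 = 45,404.3000
Growing perpetuity: P = D₁ / (r − g) = 45,404.3000 / (0.088 − 0.039) = 926,618.37

926618.37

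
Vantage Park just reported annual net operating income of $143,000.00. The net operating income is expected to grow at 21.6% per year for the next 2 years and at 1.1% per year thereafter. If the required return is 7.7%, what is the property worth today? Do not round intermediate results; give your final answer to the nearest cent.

D_1 = 173888.00000
D_2 = 211447.80800
Terminal value at year 2: TV = D_2×(1+g_2)/(r−g_2) = 213773.73389/0.066 = 3238995.96800
P_0 = D_1/(1+r)^1 + D_2/(1+r)^2 + TV/(1+r)^2
    = 161455.89601 + 182293.75074 + 2792408.81813 = 3136158.46487

$3136158.46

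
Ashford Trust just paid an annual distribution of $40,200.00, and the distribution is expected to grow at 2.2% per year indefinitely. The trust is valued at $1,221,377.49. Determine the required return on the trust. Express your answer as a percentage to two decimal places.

5.56%

D₁ = $40,200.00 × 1.022 = $41,084.4000
P = D₁/(r − g) ⇒ r = D₁/P + g = $41,084.4000/$1,221,377.49 + 0.022 = 0.033638 + 0.022 = 0.055638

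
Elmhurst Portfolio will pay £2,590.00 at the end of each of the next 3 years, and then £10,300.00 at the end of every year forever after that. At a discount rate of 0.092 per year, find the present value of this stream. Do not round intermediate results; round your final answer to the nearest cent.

PV of 3-year annuity: £2,590.00 × [1 − (1+0.092)^−3] / 0.092 = 6532.75476
Perpetuity value at year 3: £10,300.00 / 0.092 = 111956.52174
PV of perpetuity: 111956.52174 / (1+0.092)^3 = 85976.84065
Total PV = 6532.75476 + 85976.84065 = 92509.59541

£92509.60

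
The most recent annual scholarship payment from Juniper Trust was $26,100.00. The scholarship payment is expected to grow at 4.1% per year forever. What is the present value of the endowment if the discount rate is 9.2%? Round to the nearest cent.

D₁ = D₀ × (1 + g) = $26,100.00 × 1.041 = $27,170.1000
Growing perpetuity: P = D₁ / (r − g) = $27,170.1000 / (0.092 − 0.041) = $532,747.06

$532747.06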